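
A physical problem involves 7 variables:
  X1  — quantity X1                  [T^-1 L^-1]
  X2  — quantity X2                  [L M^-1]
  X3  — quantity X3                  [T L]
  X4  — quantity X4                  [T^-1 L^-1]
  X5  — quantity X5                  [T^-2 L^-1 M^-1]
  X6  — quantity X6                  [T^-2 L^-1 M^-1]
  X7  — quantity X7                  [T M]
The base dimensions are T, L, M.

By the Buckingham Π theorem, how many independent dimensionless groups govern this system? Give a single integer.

Exponent matrix [T,L,M] × [X1,X2,X3,X4,X5,X6,X7]:
  T: [-1  0  1 -1 -2 -2  1]
  L: [-1  1  1 -1 -1 -1  0]
  M: [ 0 -1  0  0 -1 -1  1]
Row reduction gives pivot columns X1,X2; rank = 2
n=7, r=2 ⇒ 5 dimensionless groups

5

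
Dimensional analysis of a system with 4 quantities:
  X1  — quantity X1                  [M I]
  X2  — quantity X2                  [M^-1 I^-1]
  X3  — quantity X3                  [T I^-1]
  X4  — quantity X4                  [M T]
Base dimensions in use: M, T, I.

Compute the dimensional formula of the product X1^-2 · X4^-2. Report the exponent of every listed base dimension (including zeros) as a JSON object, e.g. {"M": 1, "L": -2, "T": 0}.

Write exponents as rows M,T,I / cols X1,X2,X3,X4:
  M: [ 1 -1  0  1]
  T: [ 0  0  1  1]
  I: [ 1 -1 -1  0]
  [M]: (-2)·1+(-2)·1 = -4
  [T]: (-2)·0+(-2)·1 = -2
  [I]: (-2)·1+(-2)·0 = -2
⇒ M^-4 T^-2 I^-2

{"M": -4, "T": -2, "I": -2}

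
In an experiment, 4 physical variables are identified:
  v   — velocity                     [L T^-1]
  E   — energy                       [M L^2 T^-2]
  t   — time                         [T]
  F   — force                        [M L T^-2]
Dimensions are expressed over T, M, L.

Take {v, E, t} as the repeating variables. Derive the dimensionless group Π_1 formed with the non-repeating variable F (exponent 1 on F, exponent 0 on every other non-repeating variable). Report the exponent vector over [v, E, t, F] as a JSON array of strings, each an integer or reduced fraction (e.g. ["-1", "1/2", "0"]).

Write exponents as rows T,M,L / cols v,E,t,F:
  T: [-1 -2  1 -2]
  M: [ 0  1  0  1]
  L: [ 1  2  0  1]
Row reduction gives pivot columns v,E,t; rank = 3
Repeat: v,E,t; free: F
RREF:
  r0: [   1    0    0   -1]
  r1: [   0    1    0    1]
  r2: [   0    0    1   -1]
Fix exponent of F at 1; solve each RREF row for its pivot's exponent:
  r0: exp(v) + (-1)·1 = 0 ⇒ exp(v) = 1
  r1: exp(E) + (1)·1 = 0 ⇒ exp(E) = -1
  r2: exp(t) + (-1)·1 = 0 ⇒ exp(t) = 1
Π_1 = v · E^-1 · t · F

["1", "-1", "1", "1"]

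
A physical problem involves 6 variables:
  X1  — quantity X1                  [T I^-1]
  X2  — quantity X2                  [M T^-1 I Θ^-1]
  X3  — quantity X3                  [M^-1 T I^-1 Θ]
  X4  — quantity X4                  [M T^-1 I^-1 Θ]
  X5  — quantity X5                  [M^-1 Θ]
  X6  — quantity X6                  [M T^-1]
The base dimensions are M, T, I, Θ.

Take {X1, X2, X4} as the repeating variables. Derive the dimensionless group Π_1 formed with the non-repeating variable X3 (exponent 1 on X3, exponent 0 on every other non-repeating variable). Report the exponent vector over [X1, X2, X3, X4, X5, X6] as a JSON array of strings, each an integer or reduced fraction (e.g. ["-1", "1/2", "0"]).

["0", "1", "1", "0", "0", "0"]

Write exponents as rows M,T,I,Θ / cols X1,X2,X3,X4,X5,X6:
  M: [ 0  1 -1  1 -1  1]
  T: [ 1 -1  1 -1  0 -1]
  I: [-1  1 -1 -1  0  0]
  Θ: [ 0 -1  1  1  1  0]
Row reduction gives pivot columns X1,X2,X4; rank = 3
Repeat: X1,X2,X4; free: X3,X5,X6
RREF:
  r0: [   1    0    0    0   -1    0]
  r1: [   0    1   -1    0   -1  1/2]
  r2: [   0    0    0    1    0  1/2]
  r3: [   0    0    0    0    0    0]
Fix exponent of X3 at 1, X5 at 0, X6 at 0; solve each RREF row for its pivot's exponent:
  r0: exp(X1) + (0)·1 = 0 ⇒ exp(X1) = 0
  r1: exp(X2) + (-1)·1 = 0 ⇒ exp(X2) = 1
  r2: exp(X4) + (0)·1 = 0 ⇒ exp(X4) = 0
Π_1 = X2 · X3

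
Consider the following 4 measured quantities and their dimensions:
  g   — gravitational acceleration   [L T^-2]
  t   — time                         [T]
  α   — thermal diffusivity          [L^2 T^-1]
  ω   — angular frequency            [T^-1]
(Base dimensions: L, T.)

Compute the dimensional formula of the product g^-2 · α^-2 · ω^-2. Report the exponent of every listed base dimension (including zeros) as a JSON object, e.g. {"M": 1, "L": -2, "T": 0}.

{"L": -6, "T": 8}

Write exponents as rows L,T / cols g,t,α,ω:
  L: [ 1  0  2  0]
  T: [-2  1 -1 -1]
  [L]: (-2)·1+(-2)·2+(-2)·0 = -6
  [T]: (-2)·-2+(-2)·-1+(-2)·-1 = 8
⇒ L^-6 T^8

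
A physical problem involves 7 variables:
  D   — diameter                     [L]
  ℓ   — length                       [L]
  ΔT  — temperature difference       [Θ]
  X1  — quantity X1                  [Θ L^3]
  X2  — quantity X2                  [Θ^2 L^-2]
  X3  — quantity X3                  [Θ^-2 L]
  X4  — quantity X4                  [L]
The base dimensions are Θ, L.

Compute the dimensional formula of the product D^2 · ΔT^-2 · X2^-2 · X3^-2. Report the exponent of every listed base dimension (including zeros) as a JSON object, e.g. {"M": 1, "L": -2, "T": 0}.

{"Θ": -2, "L": 4}

Exponent matrix [Θ,L] × [D,ℓ,ΔT,X1,X2,X3,X4]:
  Θ: [ 0  0  1  1  2 -2  0]
  L: [ 1  1  0  3 -2  1  1]
  [Θ]: (2)·0+(-2)·1+(-2)·2+(-2)·-2 = -2
  [L]: (2)·1+(-2)·0+(-2)·-2+(-2)·1 = 4
⇒ Θ^-2 L^4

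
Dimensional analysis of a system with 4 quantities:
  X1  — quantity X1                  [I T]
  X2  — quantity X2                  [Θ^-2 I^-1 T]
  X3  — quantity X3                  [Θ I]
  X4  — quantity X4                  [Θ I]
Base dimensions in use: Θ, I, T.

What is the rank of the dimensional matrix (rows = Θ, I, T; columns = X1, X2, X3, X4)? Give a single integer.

2

Write exponents as rows Θ,I,T / cols X1,X2,X3,X4:
  Θ: [ 0 -2  1  1]
  I: [ 1 -1  1  1]
  T: [ 1  1  0  0]
Echelon form has 2 nonzero rows (pivots: X1,X2)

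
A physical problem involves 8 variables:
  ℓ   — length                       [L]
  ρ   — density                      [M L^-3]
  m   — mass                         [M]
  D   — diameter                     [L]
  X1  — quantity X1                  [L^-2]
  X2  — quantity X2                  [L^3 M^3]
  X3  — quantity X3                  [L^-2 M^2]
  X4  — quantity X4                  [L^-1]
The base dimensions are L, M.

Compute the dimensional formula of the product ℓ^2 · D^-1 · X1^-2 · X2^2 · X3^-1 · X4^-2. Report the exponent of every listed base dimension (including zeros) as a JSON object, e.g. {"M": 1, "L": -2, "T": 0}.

{"L": 15, "M": 4}

Dimensional matrix (L×M by ℓ×ρ×m×D×X1×X2×X3×X4):
  L: [ 1 -3  0  1 -2  3 -2 -1]
  M: [ 0  1  1  0  0  3  2  0]
  [L]: (2)·1+(-1)·1+(-2)·-2+(2)·3+(-1)·-2+(-2)·-1 = 15
  [M]: (2)·0+(-1)·0+(-2)·0+(2)·3+(-1)·2+(-2)·0 = 4
⇒ L^15 M^4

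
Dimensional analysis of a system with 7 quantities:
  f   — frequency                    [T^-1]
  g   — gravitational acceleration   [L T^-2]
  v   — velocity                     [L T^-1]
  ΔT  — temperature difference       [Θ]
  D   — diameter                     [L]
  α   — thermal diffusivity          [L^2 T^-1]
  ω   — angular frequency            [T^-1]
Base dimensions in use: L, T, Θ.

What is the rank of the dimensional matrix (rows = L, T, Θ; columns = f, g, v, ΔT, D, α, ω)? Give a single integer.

Write exponents as rows L,T,Θ / cols f,g,v,ΔT,D,α,ω:
  L: [ 0  1  1  0  1  2  0]
  T: [-1 -2 -1  0  0 -1 -1]
  Θ: [ 0  0  0  1  0  0  0]
RREF → pivots at {f,g,ΔT} ⇒ r = 3

3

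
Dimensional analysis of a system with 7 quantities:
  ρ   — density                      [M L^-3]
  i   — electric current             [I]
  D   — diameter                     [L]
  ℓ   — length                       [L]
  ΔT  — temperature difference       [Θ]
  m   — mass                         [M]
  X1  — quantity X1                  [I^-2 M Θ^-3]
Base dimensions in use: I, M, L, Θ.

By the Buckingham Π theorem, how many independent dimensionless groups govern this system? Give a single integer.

3

Exponent matrix [I,M,L,Θ] × [ρ,i,D,ℓ,ΔT,m,X1]:
  I: [ 0  1  0  0  0  0 -2]
  M: [ 1  0  0  0  0  1  1]
  L: [-3  0  1  1  0  0  0]
  Θ: [ 0  0  0  0  1  0 -3]
Row reduction gives pivot columns ρ,i,D,ΔT; rank = 4
n=7, r=4 ⇒ 3 dimensionless groups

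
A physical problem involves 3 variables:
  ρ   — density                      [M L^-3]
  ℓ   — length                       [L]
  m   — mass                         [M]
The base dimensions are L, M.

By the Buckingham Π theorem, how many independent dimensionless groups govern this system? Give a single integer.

1

Dimensional matrix (L×M by ρ×ℓ×m):
  L: [-3  1  0]
  M: [ 1  0  1]
Echelon form has 2 nonzero rows (pivots: ρ,ℓ)
3 vars − rank 2 = 1 Π group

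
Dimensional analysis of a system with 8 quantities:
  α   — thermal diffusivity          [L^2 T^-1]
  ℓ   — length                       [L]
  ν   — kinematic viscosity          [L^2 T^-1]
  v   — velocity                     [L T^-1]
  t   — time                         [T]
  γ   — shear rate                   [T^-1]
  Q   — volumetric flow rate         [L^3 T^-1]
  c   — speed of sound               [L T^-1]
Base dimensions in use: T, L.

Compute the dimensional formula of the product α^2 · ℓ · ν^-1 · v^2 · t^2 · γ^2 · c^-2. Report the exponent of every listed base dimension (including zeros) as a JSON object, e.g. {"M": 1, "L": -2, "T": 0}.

Write exponents as rows T,L / cols α,ℓ,ν,v,t,γ,Q,c:
  T: [-1  0 -1 -1  1 -1 -1 -1]
  L: [ 2  1  2  1  0  0  3  1]
  [T]: (2)·-1+(1)·0+(-1)·-1+(2)·-1+(2)·1+(2)·-1+(-2)·-1 = -1
  [L]: (2)·2+(1)·1+(-1)·2+(2)·1+(2)·0+(2)·0+(-2)·1 = 3
⇒ T^-1 L^3

{"T": -1, "L": 3}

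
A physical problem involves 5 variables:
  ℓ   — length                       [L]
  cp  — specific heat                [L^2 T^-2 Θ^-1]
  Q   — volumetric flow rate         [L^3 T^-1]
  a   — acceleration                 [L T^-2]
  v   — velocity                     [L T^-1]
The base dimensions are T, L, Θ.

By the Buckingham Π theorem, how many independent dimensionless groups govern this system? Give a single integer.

2

Write exponents as rows T,L,Θ / cols ℓ,cp,Q,a,v:
  T: [ 0 -2 -1 -2 -1]
  L: [ 1  2  3  1  1]
  Θ: [ 0 -1  0  0  0]
Echelon form has 3 nonzero rows (pivots: ℓ,cp,Q)
5 vars − rank 3 = 2 Π groups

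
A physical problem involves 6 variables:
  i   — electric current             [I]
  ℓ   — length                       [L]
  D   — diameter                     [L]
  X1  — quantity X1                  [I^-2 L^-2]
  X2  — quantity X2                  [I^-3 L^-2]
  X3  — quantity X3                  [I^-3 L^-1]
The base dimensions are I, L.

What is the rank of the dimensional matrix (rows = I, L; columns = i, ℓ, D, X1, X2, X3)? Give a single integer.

Exponent matrix [I,L] × [i,ℓ,D,X1,X2,X3]:
  I: [ 1  0  0 -2 -3 -3]
  L: [ 0  1  1 -2 -2 -1]
Row reduction gives pivot columns i,ℓ; rank = 2

2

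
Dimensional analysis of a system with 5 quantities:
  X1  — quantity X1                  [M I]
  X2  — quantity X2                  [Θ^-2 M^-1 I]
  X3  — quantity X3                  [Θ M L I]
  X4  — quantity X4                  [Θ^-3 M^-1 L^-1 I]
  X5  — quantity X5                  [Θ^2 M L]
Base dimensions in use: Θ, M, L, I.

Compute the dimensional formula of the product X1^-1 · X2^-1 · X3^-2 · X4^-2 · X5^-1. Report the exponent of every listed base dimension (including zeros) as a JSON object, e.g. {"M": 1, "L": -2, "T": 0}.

Dimensional matrix (Θ×M×L×I by X1×X2×X3×X4×X5):
  Θ: [ 0 -2  1 -3  2]
  M: [ 1 -1  1 -1  1]
  L: [ 0  0  1 -1  1]
  I: [ 1  1  1  1  0]
  [Θ]: (-1)·0+(-1)·-2+(-2)·1+(-2)·-3+(-1)·2 = 4
  [M]: (-1)·1+(-1)·-1+(-2)·1+(-2)·-1+(-1)·1 = -1
  [L]: (-1)·0+(-1)·0+(-2)·1+(-2)·-1+(-1)·1 = -1
  [I]: (-1)·1+(-1)·1+(-2)·1+(-2)·1+(-1)·0 = -6
⇒ Θ^4 M^-1 L^-1 I^-6

{"Θ": 4, "M": -1, "L": -1, "I": -6}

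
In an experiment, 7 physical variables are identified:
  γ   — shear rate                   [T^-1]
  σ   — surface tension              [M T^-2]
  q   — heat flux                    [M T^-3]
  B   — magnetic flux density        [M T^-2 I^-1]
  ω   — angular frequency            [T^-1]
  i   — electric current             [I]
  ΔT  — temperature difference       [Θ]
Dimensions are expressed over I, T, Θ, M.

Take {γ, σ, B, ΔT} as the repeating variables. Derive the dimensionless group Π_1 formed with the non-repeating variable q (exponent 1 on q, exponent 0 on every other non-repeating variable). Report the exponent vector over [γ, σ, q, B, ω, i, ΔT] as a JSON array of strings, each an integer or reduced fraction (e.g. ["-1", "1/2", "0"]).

["-1", "-1", "1", "0", "0", "0", "0"]

Exponent matrix [I,T,Θ,M] × [γ,σ,q,B,ω,i,ΔT]:
  I: [ 0  0  0 -1  0  1  0]
  T: [-1 -2 -3 -2 -1  0  0]
  Θ: [ 0  0  0  0  0  0  1]
  M: [ 0  1  1  1  0  0  0]
RREF → pivots at {γ,σ,B,ΔT} ⇒ r = 4
Repeat: γ,σ,B,ΔT; free: q,ω,i
RREF:
  r0: [   1    0    1    0    1    0    0]
  r1: [   0    1    1    0    0    1    0]
  r2: [   0    0    0    1    0   -1    0]
  r3: [   0    0    0    0    0    0    1]
Fix exponent of q at 1, ω at 0, i at 0; solve each RREF row for its pivot's exponent:
  r0: exp(γ) + (1)·1 = 0 ⇒ exp(γ) = -1
  r1: exp(σ) + (1)·1 = 0 ⇒ exp(σ) = -1
  r2: exp(B) + (0)·1 = 0 ⇒ exp(B) = 0
  r3: exp(ΔT) + (0)·1 = 0 ⇒ exp(ΔT) = 0
Π_1 = γ^-1 · σ^-1 · q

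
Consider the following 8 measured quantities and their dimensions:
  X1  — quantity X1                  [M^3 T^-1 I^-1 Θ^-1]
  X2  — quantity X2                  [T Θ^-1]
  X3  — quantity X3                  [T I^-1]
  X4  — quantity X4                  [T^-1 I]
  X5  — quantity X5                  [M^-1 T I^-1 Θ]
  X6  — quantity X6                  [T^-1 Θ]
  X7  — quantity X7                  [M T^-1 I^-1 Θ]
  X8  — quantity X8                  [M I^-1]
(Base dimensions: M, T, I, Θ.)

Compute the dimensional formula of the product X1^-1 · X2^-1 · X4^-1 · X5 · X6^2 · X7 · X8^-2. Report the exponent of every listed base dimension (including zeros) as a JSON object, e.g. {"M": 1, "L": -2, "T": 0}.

Dimensional matrix (M×T×I×Θ by X1×X2×X3×X4×X5×X6×X7×X8):
  M: [ 3  0  0  0 -1  0  1  1]
  T: [-1  1  1 -1  1 -1 -1  0]
  I: [-1  0 -1  1 -1  0 -1 -1]
  Θ: [-1 -1  0  0  1  1  1  0]
  [M]: (-1)·3+(-1)·0+(-1)·0+(1)·-1+(2)·0+(1)·1+(-2)·1 = -5
  [T]: (-1)·-1+(-1)·1+(-1)·-1+(1)·1+(2)·-1+(1)·-1+(-2)·0 = -1
  [I]: (-1)·-1+(-1)·0+(-1)·1+(1)·-1+(2)·0+(1)·-1+(-2)·-1 = 0
  [Θ]: (-1)·-1+(-1)·-1+(-1)·0+(1)·1+(2)·1+(1)·1+(-2)·0 = 6
⇒ M^-5 T^-1 Θ^6

{"M": -5, "T": -1, "I": 0, "Θ": 6}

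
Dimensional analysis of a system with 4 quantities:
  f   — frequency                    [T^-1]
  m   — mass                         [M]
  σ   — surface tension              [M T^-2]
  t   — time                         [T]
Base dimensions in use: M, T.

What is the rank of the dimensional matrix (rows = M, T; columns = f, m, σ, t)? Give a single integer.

Exponent matrix [M,T] × [f,m,σ,t]:
  M: [ 0  1  1  0]
  T: [-1  0 -2  1]
Row reduction gives pivot columns f,m; rank = 2

2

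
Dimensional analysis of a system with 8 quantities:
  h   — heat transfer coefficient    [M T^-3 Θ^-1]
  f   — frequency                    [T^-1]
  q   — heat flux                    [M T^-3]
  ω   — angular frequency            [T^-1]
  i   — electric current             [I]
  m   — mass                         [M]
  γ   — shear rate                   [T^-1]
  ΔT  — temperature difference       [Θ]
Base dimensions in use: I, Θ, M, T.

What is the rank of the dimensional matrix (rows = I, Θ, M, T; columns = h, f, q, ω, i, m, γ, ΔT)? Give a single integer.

4

Exponent matrix [I,Θ,M,T] × [h,f,q,ω,i,m,γ,ΔT]:
  I: [ 0  0  0  0  1  0  0  0]
  Θ: [-1  0  0  0  0  0  0  1]
  M: [ 1  0  1  0  0  1  0  0]
  T: [-3 -1 -3 -1  0  0 -1  0]
Row reduction gives pivot columns h,f,q,i; rank = 4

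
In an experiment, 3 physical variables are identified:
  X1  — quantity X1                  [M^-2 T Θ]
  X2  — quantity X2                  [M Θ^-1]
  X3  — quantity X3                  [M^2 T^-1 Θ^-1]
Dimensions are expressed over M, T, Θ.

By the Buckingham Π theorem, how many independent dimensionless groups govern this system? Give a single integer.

1

Exponent matrix [M,T,Θ] × [X1,X2,X3]:
  M: [-2  1  2]
  T: [ 1  0 -1]
  Θ: [ 1 -1 -1]
RREF → pivots at {X1,X2} ⇒ r = 2
n=3, r=2 ⇒ 1 dimensionless group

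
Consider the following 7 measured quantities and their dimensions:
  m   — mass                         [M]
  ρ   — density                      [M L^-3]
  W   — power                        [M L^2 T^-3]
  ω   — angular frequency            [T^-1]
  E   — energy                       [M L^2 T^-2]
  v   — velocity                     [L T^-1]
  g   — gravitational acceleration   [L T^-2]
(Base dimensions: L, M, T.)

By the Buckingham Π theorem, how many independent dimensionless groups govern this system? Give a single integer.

4

Write exponents as rows L,M,T / cols m,ρ,W,ω,E,v,g:
  L: [ 0 -3  2  0  2  1  1]
  M: [ 1  1  1  0  1  0  0]
  T: [ 0  0 -3 -1 -2 -1 -2]
RREF → pivots at {m,ρ,W} ⇒ r = 3
7 vars − rank 3 = 4 Π groups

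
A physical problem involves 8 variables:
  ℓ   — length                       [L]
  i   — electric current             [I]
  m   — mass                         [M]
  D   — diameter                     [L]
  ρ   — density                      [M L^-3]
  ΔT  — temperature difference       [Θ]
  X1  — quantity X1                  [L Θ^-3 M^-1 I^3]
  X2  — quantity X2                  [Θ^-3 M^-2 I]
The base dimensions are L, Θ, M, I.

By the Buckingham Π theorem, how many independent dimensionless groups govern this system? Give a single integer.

4

Exponent matrix [L,Θ,M,I] × [ℓ,i,m,D,ρ,ΔT,X1,X2]:
  L: [ 1  0  0  1 -3  0  1  0]
  Θ: [ 0  0  0  0  0  1 -3 -3]
  M: [ 0  0  1  0  1  0 -1 -2]
  I: [ 0  1  0  0  0  0  3  1]
Echelon form has 4 nonzero rows (pivots: ℓ,i,m,ΔT)
Π count = n − r = 8 − 4 = 4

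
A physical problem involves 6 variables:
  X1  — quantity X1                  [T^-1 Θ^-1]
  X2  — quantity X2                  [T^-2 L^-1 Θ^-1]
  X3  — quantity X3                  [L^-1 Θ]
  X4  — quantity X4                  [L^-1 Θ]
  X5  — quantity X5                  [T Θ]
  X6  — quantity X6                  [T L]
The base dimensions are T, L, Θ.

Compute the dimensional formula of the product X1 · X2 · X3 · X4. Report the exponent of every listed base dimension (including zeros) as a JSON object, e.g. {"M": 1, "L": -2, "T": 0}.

Exponent matrix [T,L,Θ] × [X1,X2,X3,X4,X5,X6]:
  T: [-1 -2  0  0  1  1]
  L: [ 0 -1 -1 -1  0  1]
  Θ: [-1 -1  1  1  1  0]
  [T]: (1)·-1+(1)·-2+(1)·0+(1)·0 = -3
  [L]: (1)·0+(1)·-1+(1)·-1+(1)·-1 = -3
  [Θ]: (1)·-1+(1)·-1+(1)·1+(1)·1 = 0
⇒ T^-3 L^-3

{"T": -3, "L": -3, "Θ": 0}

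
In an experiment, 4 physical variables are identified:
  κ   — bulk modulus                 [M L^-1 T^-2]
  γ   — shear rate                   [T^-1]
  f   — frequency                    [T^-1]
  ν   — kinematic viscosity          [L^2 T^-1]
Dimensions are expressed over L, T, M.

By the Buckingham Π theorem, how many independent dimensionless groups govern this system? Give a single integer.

1

Dimensional matrix (L×T×M by κ×γ×f×ν):
  L: [-1  0  0  2]
  T: [-2 -1 -1 -1]
  M: [ 1  0  0  0]
RREF → pivots at {κ,γ,ν} ⇒ r = 3
Π count = n − r = 4 − 3 = 1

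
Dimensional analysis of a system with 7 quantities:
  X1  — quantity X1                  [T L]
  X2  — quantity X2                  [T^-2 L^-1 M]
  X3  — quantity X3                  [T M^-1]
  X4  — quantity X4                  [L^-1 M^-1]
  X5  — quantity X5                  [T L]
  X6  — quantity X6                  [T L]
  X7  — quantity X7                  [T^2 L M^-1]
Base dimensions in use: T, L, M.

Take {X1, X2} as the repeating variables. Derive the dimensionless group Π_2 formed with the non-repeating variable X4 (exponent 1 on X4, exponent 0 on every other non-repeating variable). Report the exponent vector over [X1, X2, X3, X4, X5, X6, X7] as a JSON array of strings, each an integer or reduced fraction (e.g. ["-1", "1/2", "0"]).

Exponent matrix [T,L,M] × [X1,X2,X3,X4,X5,X6,X7]:
  T: [ 1 -2  1  0  1  1  2]
  L: [ 1 -1  0 -1  1  1  1]
  M: [ 0  1 -1 -1  0  0 -1]
Row reduction gives pivot columns X1,X2; rank = 2
Pivot set = {X1,X2}, free = {X3,X4,X5,X6,X7}
RREF:
  r0: [   1    0   -1   -2    1    1    0]
  r1: [   0    1   -1   -1    0    0   -1]
  r2: [   0    0    0    0    0    0    0]
Fix exponent of X4 at 1, X3 at 0, X5 at 0, X6 at 0, X7 at 0; solve each RREF row for its pivot's exponent:
  r0: exp(X1) + (-2)·1 = 0 ⇒ exp(X1) = 2
  r1: exp(X2) + (-1)·1 = 0 ⇒ exp(X2) = 1
Π_2 = X1^2 · X2 · X4

["2", "1", "0", "1", "0", "0", "0"]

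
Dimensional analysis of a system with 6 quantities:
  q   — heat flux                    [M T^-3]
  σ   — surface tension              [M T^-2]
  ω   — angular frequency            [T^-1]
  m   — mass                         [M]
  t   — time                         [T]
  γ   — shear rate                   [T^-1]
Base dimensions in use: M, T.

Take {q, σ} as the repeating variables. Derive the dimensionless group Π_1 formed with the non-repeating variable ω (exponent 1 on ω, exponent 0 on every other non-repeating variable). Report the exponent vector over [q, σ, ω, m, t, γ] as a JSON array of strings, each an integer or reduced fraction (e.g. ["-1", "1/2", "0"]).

Dimensional matrix (M×T by q×σ×ω×m×t×γ):
  M: [ 1  1  0  1  0  0]
  T: [-3 -2 -1  0  1 -1]
RREF → pivots at {q,σ} ⇒ r = 2
Pivot set = {q,σ}, free = {ω,m,t,γ}
RREF:
  r0: [   1    0    1   -2   -1    1]
  r1: [   0    1   -1    3    1   -1]
Fix exponent of ω at 1, m at 0, t at 0, γ at 0; solve each RREF row for its pivot's exponent:
  r0: exp(q) + (1)·1 = 0 ⇒ exp(q) = -1
  r1: exp(σ) + (-1)·1 = 0 ⇒ exp(σ) = 1
Π_1 = q^-1 · σ · ω

["-1", "1", "1", "0", "0", "0"]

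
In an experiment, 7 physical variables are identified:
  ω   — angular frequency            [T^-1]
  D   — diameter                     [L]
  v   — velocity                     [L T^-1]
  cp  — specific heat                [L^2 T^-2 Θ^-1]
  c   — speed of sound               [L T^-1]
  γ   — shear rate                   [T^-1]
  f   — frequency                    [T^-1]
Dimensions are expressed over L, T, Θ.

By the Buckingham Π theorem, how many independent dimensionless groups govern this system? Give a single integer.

Write exponents as rows L,T,Θ / cols ω,D,v,cp,c,γ,f:
  L: [ 0  1  1  2  1  0  0]
  T: [-1  0 -1 -2 -1 -1 -1]
  Θ: [ 0  0  0 -1  0  0  0]
Echelon form has 3 nonzero rows (pivots: ω,D,cp)
n=7, r=3 ⇒ 4 dimensionless groups

4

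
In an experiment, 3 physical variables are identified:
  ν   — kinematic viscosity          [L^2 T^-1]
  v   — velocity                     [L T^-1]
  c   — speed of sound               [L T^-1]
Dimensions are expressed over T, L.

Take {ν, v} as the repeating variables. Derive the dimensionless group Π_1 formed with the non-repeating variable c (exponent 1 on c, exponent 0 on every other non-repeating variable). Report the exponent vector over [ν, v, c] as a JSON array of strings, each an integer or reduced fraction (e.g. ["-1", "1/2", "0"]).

["0", "-1", "1"]

Dimensional matrix (T×L by ν×v×c):
  T: [-1 -1 -1]
  L: [ 2  1  1]
Echelon form has 2 nonzero rows (pivots: ν,v)
Repeat: ν,v; free: c
RREF:
  r0: [   1    0    0]
  r1: [   0    1    1]
Fix exponent of c at 1; solve each RREF row for its pivot's exponent:
  r0: exp(ν) + (0)·1 = 0 ⇒ exp(ν) = 0
  r1: exp(v) + (1)·1 = 0 ⇒ exp(v) = -1
Π_1 = v^-1 · c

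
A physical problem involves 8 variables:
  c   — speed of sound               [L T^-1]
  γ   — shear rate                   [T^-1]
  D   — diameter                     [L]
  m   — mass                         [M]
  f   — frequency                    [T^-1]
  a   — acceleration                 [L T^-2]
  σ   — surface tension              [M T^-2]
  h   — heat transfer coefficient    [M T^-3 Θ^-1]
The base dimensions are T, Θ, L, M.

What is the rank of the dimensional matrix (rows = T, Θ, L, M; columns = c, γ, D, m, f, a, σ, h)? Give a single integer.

4

Write exponents as rows T,Θ,L,M / cols c,γ,D,m,f,a,σ,h:
  T: [-1 -1  0  0 -1 -2 -2 -3]
  Θ: [ 0  0  0  0  0  0  0 -1]
  L: [ 1  0  1  0  0  1  0  0]
  M: [ 0  0  0  1  0  0  1  1]
Row reduction gives pivot columns c,γ,m,h; rank = 4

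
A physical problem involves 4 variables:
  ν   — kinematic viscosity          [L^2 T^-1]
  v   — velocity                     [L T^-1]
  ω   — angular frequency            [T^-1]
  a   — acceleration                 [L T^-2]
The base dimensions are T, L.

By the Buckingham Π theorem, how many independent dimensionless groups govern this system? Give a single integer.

2

Dimensional matrix (T×L by ν×v×ω×a):
  T: [-1 -1 -1 -2]
  L: [ 2  1  0  1]
Echelon form has 2 nonzero rows (pivots: ν,v)
Π count = n − r = 4 − 2 = 2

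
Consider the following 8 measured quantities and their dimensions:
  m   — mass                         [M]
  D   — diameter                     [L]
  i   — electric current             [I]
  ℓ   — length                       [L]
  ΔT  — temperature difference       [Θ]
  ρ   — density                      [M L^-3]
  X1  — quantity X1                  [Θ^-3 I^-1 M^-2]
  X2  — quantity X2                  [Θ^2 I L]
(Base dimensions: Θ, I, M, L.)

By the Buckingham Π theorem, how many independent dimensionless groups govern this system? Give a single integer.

4

Write exponents as rows Θ,I,M,L / cols m,D,i,ℓ,ΔT,ρ,X1,X2:
  Θ: [ 0  0  0  0  1  0 -3  2]
  I: [ 0  0  1  0  0  0 -1  1]
  M: [ 1  0  0  0  0  1 -2  0]
  L: [ 0  1  0  1  0 -3  0  1]
Echelon form has 4 nonzero rows (pivots: m,D,i,ΔT)
8 vars − rank 4 = 4 Π groups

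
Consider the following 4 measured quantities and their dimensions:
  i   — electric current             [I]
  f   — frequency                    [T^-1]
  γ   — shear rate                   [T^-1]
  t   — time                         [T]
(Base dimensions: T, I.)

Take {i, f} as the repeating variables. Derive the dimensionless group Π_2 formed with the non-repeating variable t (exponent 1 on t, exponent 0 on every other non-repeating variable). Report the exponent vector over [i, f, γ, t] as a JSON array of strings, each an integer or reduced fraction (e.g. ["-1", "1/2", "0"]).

["0", "1", "0", "1"]

Exponent matrix [T,I] × [i,f,γ,t]:
  T: [ 0 -1 -1  1]
  I: [ 1  0  0  0]
RREF → pivots at {i,f} ⇒ r = 2
Pivot set = {i,f}, free = {γ,t}
RREF:
  r0: [   1    0    0    0]
  r1: [   0    1    1   -1]
Fix exponent of t at 1, γ at 0; solve each RREF row for its pivot's exponent:
  r0: exp(i) + (0)·1 = 0 ⇒ exp(i) = 0
  r1: exp(f) + (-1)·1 = 0 ⇒ exp(f) = 1
Π_2 = f · t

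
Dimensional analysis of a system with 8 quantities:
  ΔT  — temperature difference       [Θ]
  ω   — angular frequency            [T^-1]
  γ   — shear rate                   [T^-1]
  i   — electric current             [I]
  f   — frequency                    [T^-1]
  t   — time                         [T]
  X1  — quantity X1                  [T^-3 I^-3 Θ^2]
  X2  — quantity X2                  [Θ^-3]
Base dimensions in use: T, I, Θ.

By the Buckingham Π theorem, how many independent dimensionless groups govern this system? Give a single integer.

5

Write exponents as rows T,I,Θ / cols ΔT,ω,γ,i,f,t,X1,X2:
  T: [ 0 -1 -1  0 -1  1 -3  0]
  I: [ 0  0  0  1  0  0 -3  0]
  Θ: [ 1  0  0  0  0  0  2 -3]
Echelon form has 3 nonzero rows (pivots: ΔT,ω,i)
n=8, r=3 ⇒ 5 dimensionless groups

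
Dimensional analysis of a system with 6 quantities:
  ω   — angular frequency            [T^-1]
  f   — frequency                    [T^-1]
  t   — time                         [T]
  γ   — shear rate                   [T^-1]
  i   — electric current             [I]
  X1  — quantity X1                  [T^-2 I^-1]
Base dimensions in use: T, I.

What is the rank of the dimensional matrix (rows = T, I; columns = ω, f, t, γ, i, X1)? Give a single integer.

2

Write exponents as rows T,I / cols ω,f,t,γ,i,X1:
  T: [-1 -1  1 -1  0 -2]
  I: [ 0  0  0  0  1 -1]
Echelon form has 2 nonzero rows (pivots: ω,i)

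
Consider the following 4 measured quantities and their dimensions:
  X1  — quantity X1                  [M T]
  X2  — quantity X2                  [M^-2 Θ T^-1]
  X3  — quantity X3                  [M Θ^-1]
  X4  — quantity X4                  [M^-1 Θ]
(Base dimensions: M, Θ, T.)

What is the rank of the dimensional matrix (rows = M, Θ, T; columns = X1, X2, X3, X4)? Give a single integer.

Write exponents as rows M,Θ,T / cols X1,X2,X3,X4:
  M: [ 1 -2  1 -1]
  Θ: [ 0  1 -1  1]
  T: [ 1 -1  0  0]
Echelon form has 2 nonzero rows (pivots: X1,X2)

2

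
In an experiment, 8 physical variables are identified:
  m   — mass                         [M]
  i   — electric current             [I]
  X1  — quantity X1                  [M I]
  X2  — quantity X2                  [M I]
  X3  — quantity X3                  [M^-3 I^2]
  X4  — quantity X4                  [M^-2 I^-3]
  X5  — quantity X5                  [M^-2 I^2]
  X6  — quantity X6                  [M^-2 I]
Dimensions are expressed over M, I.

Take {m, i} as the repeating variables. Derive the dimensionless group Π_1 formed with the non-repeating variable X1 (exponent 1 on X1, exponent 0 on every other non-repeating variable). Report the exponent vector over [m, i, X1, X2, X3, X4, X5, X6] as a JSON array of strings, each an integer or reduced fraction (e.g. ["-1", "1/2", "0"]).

["-1", "-1", "1", "0", "0", "0", "0", "0"]

Write exponents as rows M,I / cols m,i,X1,X2,X3,X4,X5,X6:
  M: [ 1  0  1  1 -3 -2 -2 -2]
  I: [ 0  1  1  1  2 -3  2  1]
Echelon form has 2 nonzero rows (pivots: m,i)
Pivot set = {m,i}, free = {X1,X2,X3,X4,X5,X6}
RREF:
  r0: [   1    0    1    1   -3   -2   -2   -2]
  r1: [   0    1    1    1    2   -3    2    1]
Fix exponent of X1 at 1, X2 at 0, X3 at 0, X4 at 0, X5 at 0, X6 at 0; solve each RREF row for its pivot's exponent:
  r0: exp(m) + (1)·1 = 0 ⇒ exp(m) = -1
  r1: exp(i) + (1)·1 = 0 ⇒ exp(i) = -1
Π_1 = m^-1 · i^-1 · X1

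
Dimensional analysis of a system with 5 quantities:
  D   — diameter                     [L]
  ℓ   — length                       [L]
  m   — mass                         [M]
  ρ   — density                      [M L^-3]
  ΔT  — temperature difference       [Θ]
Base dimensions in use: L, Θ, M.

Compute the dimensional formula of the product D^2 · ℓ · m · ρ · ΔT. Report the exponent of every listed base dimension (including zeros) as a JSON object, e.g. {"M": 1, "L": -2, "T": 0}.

{"L": 0, "Θ": 1, "M": 2}

Write exponents as rows L,Θ,M / cols D,ℓ,m,ρ,ΔT:
  L: [ 1  1  0 -3  0]
  Θ: [ 0  0  0  0  1]
  M: [ 0  0  1  1  0]
  [L]: (2)·1+(1)·1+(1)·0+(1)·-3+(1)·0 = 0
  [Θ]: (2)·0+(1)·0+(1)·0+(1)·0+(1)·1 = 1
  [M]: (2)·0+(1)·0+(1)·1+(1)·1+(1)·0 = 2
⇒ Θ M^2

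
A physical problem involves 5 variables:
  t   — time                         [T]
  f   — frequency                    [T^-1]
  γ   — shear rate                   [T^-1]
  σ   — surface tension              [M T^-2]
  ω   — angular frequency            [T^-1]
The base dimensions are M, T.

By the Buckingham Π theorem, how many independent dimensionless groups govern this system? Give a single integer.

3

Write exponents as rows M,T / cols t,f,γ,σ,ω:
  M: [ 0  0  0  1  0]
  T: [ 1 -1 -1 -2 -1]
Row reduction gives pivot columns t,σ; rank = 2
n=5, r=2 ⇒ 3 dimensionless groups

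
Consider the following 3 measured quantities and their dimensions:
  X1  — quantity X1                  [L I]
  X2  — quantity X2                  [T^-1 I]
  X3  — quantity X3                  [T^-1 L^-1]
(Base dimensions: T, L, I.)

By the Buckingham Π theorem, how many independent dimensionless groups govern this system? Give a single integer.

Dimensional matrix (T×L×I by X1×X2×X3):
  T: [ 0 -1 -1]
  L: [ 1  0 -1]
  I: [ 1  1  0]
Echelon form has 2 nonzero rows (pivots: X1,X2)
3 vars − rank 2 = 1 Π group

1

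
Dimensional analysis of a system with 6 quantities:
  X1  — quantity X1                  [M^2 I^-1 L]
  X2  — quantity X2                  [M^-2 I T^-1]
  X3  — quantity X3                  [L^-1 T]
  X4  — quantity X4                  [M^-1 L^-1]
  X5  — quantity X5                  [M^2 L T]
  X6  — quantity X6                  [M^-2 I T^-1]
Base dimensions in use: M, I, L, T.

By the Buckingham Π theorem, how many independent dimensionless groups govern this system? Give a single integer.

Exponent matrix [M,I,L,T] × [X1,X2,X3,X4,X5,X6]:
  M: [ 2 -2  0 -1  2 -2]
  I: [-1  1  0  0  0  1]
  L: [ 1  0 -1 -1  1  0]
  T: [ 0 -1  1  0  1 -1]
RREF → pivots at {X1,X2,X4} ⇒ r = 3
Π count = n − r = 6 − 3 = 3

3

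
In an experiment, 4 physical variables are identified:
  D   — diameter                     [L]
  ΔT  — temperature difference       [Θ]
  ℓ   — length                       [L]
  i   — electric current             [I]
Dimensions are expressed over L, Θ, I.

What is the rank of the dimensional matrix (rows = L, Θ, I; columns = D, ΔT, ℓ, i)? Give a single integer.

Exponent matrix [L,Θ,I] × [D,ΔT,ℓ,i]:
  L: [ 1  0  1  0]
  Θ: [ 0  1  0  0]
  I: [ 0  0  0  1]
Row reduction gives pivot columns D,ΔT,i; rank = 3

3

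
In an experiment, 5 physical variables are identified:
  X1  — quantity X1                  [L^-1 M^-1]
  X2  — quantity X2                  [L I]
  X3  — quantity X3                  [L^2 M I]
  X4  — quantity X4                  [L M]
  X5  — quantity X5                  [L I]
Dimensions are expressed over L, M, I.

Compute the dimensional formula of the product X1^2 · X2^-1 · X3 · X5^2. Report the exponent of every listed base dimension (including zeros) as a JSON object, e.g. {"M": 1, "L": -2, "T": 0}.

{"L": 1, "M": -1, "I": 2}

Exponent matrix [L,M,I] × [X1,X2,X3,X4,X5]:
  L: [-1  1  2  1  1]
  M: [-1  0  1  1  0]
  I: [ 0  1  1  0  1]
  [L]: (2)·-1+(-1)·1+(1)·2+(2)·1 = 1
  [M]: (2)·-1+(-1)·0+(1)·1+(2)·0 = -1
  [I]: (2)·0+(-1)·1+(1)·1+(2)·1 = 2
⇒ L M^-1 I^2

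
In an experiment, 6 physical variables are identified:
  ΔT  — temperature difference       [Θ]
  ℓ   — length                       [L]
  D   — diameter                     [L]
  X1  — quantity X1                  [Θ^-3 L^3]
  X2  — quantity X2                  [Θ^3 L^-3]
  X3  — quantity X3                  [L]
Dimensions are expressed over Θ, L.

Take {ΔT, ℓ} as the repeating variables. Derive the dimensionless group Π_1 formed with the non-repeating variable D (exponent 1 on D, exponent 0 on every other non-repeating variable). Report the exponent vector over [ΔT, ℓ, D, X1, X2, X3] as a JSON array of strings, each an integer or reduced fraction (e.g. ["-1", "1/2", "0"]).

["0", "-1", "1", "0", "0", "0"]

Dimensional matrix (Θ×L by ΔT×ℓ×D×X1×X2×X3):
  Θ: [ 1  0  0 -3  3  0]
  L: [ 0  1  1  3 -3  1]
Echelon form has 2 nonzero rows (pivots: ΔT,ℓ)
Pivot set = {ΔT,ℓ}, free = {D,X1,X2,X3}
RREF:
  r0: [   1    0    0   -3    3    0]
  r1: [   0    1    1    3   -3    1]
Fix exponent of D at 1, X1 at 0, X2 at 0, X3 at 0; solve each RREF row for its pivot's exponent:
  r0: exp(ΔT) + (0)·1 = 0 ⇒ exp(ΔT) = 0
  r1: exp(ℓ) + (1)·1 = 0 ⇒ exp(ℓ) = -1
Π_1 = ℓ^-1 · D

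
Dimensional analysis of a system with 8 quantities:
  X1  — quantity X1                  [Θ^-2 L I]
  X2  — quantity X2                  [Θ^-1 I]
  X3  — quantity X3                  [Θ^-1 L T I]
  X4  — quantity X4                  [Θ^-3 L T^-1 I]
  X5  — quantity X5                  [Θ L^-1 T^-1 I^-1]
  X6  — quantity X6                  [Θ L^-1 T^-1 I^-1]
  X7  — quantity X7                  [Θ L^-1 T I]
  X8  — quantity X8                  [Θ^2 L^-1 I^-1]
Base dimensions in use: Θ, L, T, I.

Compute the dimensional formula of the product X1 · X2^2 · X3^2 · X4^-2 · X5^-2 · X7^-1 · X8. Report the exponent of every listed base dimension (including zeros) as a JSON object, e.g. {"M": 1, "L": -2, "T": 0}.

{"Θ": -1, "L": 3, "T": 5, "I": 3}

Write exponents as rows Θ,L,T,I / cols X1,X2,X3,X4,X5,X6,X7,X8:
  Θ: [-2 -1 -1 -3  1  1  1  2]
  L: [ 1  0  1  1 -1 -1 -1 -1]
  T: [ 0  0  1 -1 -1 -1  1  0]
  I: [ 1  1  1  1 -1 -1  1 -1]
  [Θ]: (1)·-2+(2)·-1+(2)·-1+(-2)·-3+(-2)·1+(-1)·1+(1)·2 = -1
  [L]: (1)·1+(2)·0+(2)·1+(-2)·1+(-2)·-1+(-1)·-1+(1)·-1 = 3
  [T]: (1)·0+(2)·0+(2)·1+(-2)·-1+(-2)·-1+(-1)·1+(1)·0 = 5
  [I]: (1)·1+(2)·1+(2)·1+(-2)·1+(-2)·-1+(-1)·1+(1)·-1 = 3
⇒ Θ^-1 L^3 T^5 I^3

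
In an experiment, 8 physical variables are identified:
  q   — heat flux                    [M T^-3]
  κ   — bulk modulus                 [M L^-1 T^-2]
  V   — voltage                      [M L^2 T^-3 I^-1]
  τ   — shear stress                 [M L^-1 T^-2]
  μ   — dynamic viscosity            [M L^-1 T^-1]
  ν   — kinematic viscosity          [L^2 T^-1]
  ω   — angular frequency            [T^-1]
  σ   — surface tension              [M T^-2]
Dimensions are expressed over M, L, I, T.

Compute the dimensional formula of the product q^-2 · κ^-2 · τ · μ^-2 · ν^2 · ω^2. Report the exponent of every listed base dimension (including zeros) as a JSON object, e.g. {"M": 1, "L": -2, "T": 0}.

Write exponents as rows M,L,I,T / cols q,κ,V,τ,μ,ν,ω,σ:
  M: [ 1  1  1  1  1  0  0  1]
  L: [ 0 -1  2 -1 -1  2  0  0]
  I: [ 0  0 -1  0  0  0  0  0]
  T: [-3 -2 -3 -2 -1 -1 -1 -2]
  [M]: (-2)·1+(-2)·1+(1)·1+(-2)·1+(2)·0+(2)·0 = -5
  [L]: (-2)·0+(-2)·-1+(1)·-1+(-2)·-1+(2)·2+(2)·0 = 7
  [I]: (-2)·0+(-2)·0+(1)·0+(-2)·0+(2)·0+(2)·0 = 0
  [T]: (-2)·-3+(-2)·-2+(1)·-2+(-2)·-1+(2)·-1+(2)·-1 = 6
⇒ M^-5 L^7 T^6

{"M": -5, "L": 7, "I": 0, "T": 6}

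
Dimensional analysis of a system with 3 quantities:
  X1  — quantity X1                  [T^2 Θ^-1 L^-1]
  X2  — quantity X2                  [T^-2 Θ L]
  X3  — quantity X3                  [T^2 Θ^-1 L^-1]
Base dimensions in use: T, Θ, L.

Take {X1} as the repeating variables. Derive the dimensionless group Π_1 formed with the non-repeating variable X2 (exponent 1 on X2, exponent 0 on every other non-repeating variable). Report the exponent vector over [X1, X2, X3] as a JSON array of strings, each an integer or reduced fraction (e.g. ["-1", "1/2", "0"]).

["1", "1", "0"]

Exponent matrix [T,Θ,L] × [X1,X2,X3]:
  T: [ 2 -2  2]
  Θ: [-1  1 -1]
  L: [-1  1 -1]
RREF → pivots at {X1} ⇒ r = 1
Repeat: X1; free: X2,X3
RREF:
  r0: [   1   -1    1]
  r1: [   0    0    0]
  r2: [   0    0    0]
Fix exponent of X2 at 1, X3 at 0; solve each RREF row for its pivot's exponent:
  r0: exp(X1) + (-1)·1 = 0 ⇒ exp(X1) = 1
Π_1 = X1 · X2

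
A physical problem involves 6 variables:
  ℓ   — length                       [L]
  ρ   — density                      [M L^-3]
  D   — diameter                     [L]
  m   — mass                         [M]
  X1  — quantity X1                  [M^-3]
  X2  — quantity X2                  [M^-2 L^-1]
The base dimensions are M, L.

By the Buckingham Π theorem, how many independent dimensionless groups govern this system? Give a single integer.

Exponent matrix [M,L] × [ℓ,ρ,D,m,X1,X2]:
  M: [ 0  1  0  1 -3 -2]
  L: [ 1 -3  1  0  0 -1]
RREF → pivots at {ℓ,ρ} ⇒ r = 2
Π count = n − r = 6 − 2 = 4

4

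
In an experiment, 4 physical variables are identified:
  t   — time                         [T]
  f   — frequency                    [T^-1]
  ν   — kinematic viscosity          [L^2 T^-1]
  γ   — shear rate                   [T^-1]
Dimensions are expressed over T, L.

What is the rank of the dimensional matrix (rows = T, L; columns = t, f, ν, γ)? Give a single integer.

2

Exponent matrix [T,L] × [t,f,ν,γ]:
  T: [ 1 -1 -1 -1]
  L: [ 0  0  2  0]
RREF → pivots at {t,ν} ⇒ r = 2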